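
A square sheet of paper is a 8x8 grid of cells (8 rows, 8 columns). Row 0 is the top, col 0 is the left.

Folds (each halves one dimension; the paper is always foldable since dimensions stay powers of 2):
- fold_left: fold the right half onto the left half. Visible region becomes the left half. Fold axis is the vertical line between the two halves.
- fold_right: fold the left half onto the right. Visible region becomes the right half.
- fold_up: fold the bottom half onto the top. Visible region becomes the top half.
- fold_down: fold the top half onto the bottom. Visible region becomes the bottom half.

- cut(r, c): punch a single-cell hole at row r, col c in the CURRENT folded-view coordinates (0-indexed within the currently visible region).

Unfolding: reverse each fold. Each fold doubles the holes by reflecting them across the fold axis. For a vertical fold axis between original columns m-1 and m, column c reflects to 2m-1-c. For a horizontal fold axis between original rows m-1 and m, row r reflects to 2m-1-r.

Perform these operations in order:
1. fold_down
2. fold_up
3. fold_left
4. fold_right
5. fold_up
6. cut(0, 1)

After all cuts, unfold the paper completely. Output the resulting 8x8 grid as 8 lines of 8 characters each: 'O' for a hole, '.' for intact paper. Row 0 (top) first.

Answer: O..OO..O
O..OO..O
O..OO..O
O..OO..O
O..OO..O
O..OO..O
O..OO..O
O..OO..O

Derivation:
Op 1 fold_down: fold axis h@4; visible region now rows[4,8) x cols[0,8) = 4x8
Op 2 fold_up: fold axis h@6; visible region now rows[4,6) x cols[0,8) = 2x8
Op 3 fold_left: fold axis v@4; visible region now rows[4,6) x cols[0,4) = 2x4
Op 4 fold_right: fold axis v@2; visible region now rows[4,6) x cols[2,4) = 2x2
Op 5 fold_up: fold axis h@5; visible region now rows[4,5) x cols[2,4) = 1x2
Op 6 cut(0, 1): punch at orig (4,3); cuts so far [(4, 3)]; region rows[4,5) x cols[2,4) = 1x2
Unfold 1 (reflect across h@5): 2 holes -> [(4, 3), (5, 3)]
Unfold 2 (reflect across v@2): 4 holes -> [(4, 0), (4, 3), (5, 0), (5, 3)]
Unfold 3 (reflect across v@4): 8 holes -> [(4, 0), (4, 3), (4, 4), (4, 7), (5, 0), (5, 3), (5, 4), (5, 7)]
Unfold 4 (reflect across h@6): 16 holes -> [(4, 0), (4, 3), (4, 4), (4, 7), (5, 0), (5, 3), (5, 4), (5, 7), (6, 0), (6, 3), (6, 4), (6, 7), (7, 0), (7, 3), (7, 4), (7, 7)]
Unfold 5 (reflect across h@4): 32 holes -> [(0, 0), (0, 3), (0, 4), (0, 7), (1, 0), (1, 3), (1, 4), (1, 7), (2, 0), (2, 3), (2, 4), (2, 7), (3, 0), (3, 3), (3, 4), (3, 7), (4, 0), (4, 3), (4, 4), (4, 7), (5, 0), (5, 3), (5, 4), (5, 7), (6, 0), (6, 3), (6, 4), (6, 7), (7, 0), (7, 3), (7, 4), (7, 7)]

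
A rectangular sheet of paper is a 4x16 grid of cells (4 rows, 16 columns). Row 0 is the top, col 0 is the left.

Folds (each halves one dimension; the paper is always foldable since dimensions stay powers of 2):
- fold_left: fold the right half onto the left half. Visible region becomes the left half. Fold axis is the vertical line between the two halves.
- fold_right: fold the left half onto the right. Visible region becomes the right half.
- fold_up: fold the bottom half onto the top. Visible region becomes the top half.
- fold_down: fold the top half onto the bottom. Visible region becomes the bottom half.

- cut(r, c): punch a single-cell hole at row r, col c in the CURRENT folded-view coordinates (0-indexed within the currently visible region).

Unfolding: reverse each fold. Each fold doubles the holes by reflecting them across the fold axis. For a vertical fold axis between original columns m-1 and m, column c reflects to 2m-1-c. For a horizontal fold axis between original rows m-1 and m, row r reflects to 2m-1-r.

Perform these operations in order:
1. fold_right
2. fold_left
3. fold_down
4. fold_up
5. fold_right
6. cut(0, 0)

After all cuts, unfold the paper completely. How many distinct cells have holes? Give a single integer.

Op 1 fold_right: fold axis v@8; visible region now rows[0,4) x cols[8,16) = 4x8
Op 2 fold_left: fold axis v@12; visible region now rows[0,4) x cols[8,12) = 4x4
Op 3 fold_down: fold axis h@2; visible region now rows[2,4) x cols[8,12) = 2x4
Op 4 fold_up: fold axis h@3; visible region now rows[2,3) x cols[8,12) = 1x4
Op 5 fold_right: fold axis v@10; visible region now rows[2,3) x cols[10,12) = 1x2
Op 6 cut(0, 0): punch at orig (2,10); cuts so far [(2, 10)]; region rows[2,3) x cols[10,12) = 1x2
Unfold 1 (reflect across v@10): 2 holes -> [(2, 9), (2, 10)]
Unfold 2 (reflect across h@3): 4 holes -> [(2, 9), (2, 10), (3, 9), (3, 10)]
Unfold 3 (reflect across h@2): 8 holes -> [(0, 9), (0, 10), (1, 9), (1, 10), (2, 9), (2, 10), (3, 9), (3, 10)]
Unfold 4 (reflect across v@12): 16 holes -> [(0, 9), (0, 10), (0, 13), (0, 14), (1, 9), (1, 10), (1, 13), (1, 14), (2, 9), (2, 10), (2, 13), (2, 14), (3, 9), (3, 10), (3, 13), (3, 14)]
Unfold 5 (reflect across v@8): 32 holes -> [(0, 1), (0, 2), (0, 5), (0, 6), (0, 9), (0, 10), (0, 13), (0, 14), (1, 1), (1, 2), (1, 5), (1, 6), (1, 9), (1, 10), (1, 13), (1, 14), (2, 1), (2, 2), (2, 5), (2, 6), (2, 9), (2, 10), (2, 13), (2, 14), (3, 1), (3, 2), (3, 5), (3, 6), (3, 9), (3, 10), (3, 13), (3, 14)]

Answer: 32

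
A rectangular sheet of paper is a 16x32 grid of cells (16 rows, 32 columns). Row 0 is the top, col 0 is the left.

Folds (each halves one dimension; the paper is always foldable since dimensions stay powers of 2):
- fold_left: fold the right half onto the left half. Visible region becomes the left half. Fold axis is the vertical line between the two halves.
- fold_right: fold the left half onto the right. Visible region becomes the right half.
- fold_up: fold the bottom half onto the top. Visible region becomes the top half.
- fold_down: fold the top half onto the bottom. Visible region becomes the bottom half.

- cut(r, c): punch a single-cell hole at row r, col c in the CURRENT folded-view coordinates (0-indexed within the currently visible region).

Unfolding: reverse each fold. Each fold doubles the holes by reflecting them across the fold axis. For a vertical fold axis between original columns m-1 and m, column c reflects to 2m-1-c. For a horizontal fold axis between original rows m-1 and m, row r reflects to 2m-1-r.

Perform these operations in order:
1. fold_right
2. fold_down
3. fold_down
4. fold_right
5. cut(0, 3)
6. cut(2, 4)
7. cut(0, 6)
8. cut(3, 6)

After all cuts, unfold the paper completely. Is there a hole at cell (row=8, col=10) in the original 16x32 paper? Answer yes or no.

Op 1 fold_right: fold axis v@16; visible region now rows[0,16) x cols[16,32) = 16x16
Op 2 fold_down: fold axis h@8; visible region now rows[8,16) x cols[16,32) = 8x16
Op 3 fold_down: fold axis h@12; visible region now rows[12,16) x cols[16,32) = 4x16
Op 4 fold_right: fold axis v@24; visible region now rows[12,16) x cols[24,32) = 4x8
Op 5 cut(0, 3): punch at orig (12,27); cuts so far [(12, 27)]; region rows[12,16) x cols[24,32) = 4x8
Op 6 cut(2, 4): punch at orig (14,28); cuts so far [(12, 27), (14, 28)]; region rows[12,16) x cols[24,32) = 4x8
Op 7 cut(0, 6): punch at orig (12,30); cuts so far [(12, 27), (12, 30), (14, 28)]; region rows[12,16) x cols[24,32) = 4x8
Op 8 cut(3, 6): punch at orig (15,30); cuts so far [(12, 27), (12, 30), (14, 28), (15, 30)]; region rows[12,16) x cols[24,32) = 4x8
Unfold 1 (reflect across v@24): 8 holes -> [(12, 17), (12, 20), (12, 27), (12, 30), (14, 19), (14, 28), (15, 17), (15, 30)]
Unfold 2 (reflect across h@12): 16 holes -> [(8, 17), (8, 30), (9, 19), (9, 28), (11, 17), (11, 20), (11, 27), (11, 30), (12, 17), (12, 20), (12, 27), (12, 30), (14, 19), (14, 28), (15, 17), (15, 30)]
Unfold 3 (reflect across h@8): 32 holes -> [(0, 17), (0, 30), (1, 19), (1, 28), (3, 17), (3, 20), (3, 27), (3, 30), (4, 17), (4, 20), (4, 27), (4, 30), (6, 19), (6, 28), (7, 17), (7, 30), (8, 17), (8, 30), (9, 19), (9, 28), (11, 17), (11, 20), (11, 27), (11, 30), (12, 17), (12, 20), (12, 27), (12, 30), (14, 19), (14, 28), (15, 17), (15, 30)]
Unfold 4 (reflect across v@16): 64 holes -> [(0, 1), (0, 14), (0, 17), (0, 30), (1, 3), (1, 12), (1, 19), (1, 28), (3, 1), (3, 4), (3, 11), (3, 14), (3, 17), (3, 20), (3, 27), (3, 30), (4, 1), (4, 4), (4, 11), (4, 14), (4, 17), (4, 20), (4, 27), (4, 30), (6, 3), (6, 12), (6, 19), (6, 28), (7, 1), (7, 14), (7, 17), (7, 30), (8, 1), (8, 14), (8, 17), (8, 30), (9, 3), (9, 12), (9, 19), (9, 28), (11, 1), (11, 4), (11, 11), (11, 14), (11, 17), (11, 20), (11, 27), (11, 30), (12, 1), (12, 4), (12, 11), (12, 14), (12, 17), (12, 20), (12, 27), (12, 30), (14, 3), (14, 12), (14, 19), (14, 28), (15, 1), (15, 14), (15, 17), (15, 30)]
Holes: [(0, 1), (0, 14), (0, 17), (0, 30), (1, 3), (1, 12), (1, 19), (1, 28), (3, 1), (3, 4), (3, 11), (3, 14), (3, 17), (3, 20), (3, 27), (3, 30), (4, 1), (4, 4), (4, 11), (4, 14), (4, 17), (4, 20), (4, 27), (4, 30), (6, 3), (6, 12), (6, 19), (6, 28), (7, 1), (7, 14), (7, 17), (7, 30), (8, 1), (8, 14), (8, 17), (8, 30), (9, 3), (9, 12), (9, 19), (9, 28), (11, 1), (11, 4), (11, 11), (11, 14), (11, 17), (11, 20), (11, 27), (11, 30), (12, 1), (12, 4), (12, 11), (12, 14), (12, 17), (12, 20), (12, 27), (12, 30), (14, 3), (14, 12), (14, 19), (14, 28), (15, 1), (15, 14), (15, 17), (15, 30)]

Answer: no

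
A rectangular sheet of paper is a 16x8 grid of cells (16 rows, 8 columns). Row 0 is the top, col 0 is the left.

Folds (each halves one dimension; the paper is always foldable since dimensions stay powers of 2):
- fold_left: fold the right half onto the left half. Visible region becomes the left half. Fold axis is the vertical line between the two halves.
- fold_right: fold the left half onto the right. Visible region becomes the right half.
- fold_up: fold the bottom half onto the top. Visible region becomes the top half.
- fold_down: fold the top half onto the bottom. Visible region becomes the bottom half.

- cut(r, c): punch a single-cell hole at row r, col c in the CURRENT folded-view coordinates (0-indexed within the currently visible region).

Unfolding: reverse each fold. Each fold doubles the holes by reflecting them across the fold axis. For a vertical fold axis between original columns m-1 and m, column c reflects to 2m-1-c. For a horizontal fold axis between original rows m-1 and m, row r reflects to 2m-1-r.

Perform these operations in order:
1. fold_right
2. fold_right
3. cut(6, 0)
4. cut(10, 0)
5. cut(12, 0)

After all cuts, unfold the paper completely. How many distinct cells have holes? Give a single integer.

Op 1 fold_right: fold axis v@4; visible region now rows[0,16) x cols[4,8) = 16x4
Op 2 fold_right: fold axis v@6; visible region now rows[0,16) x cols[6,8) = 16x2
Op 3 cut(6, 0): punch at orig (6,6); cuts so far [(6, 6)]; region rows[0,16) x cols[6,8) = 16x2
Op 4 cut(10, 0): punch at orig (10,6); cuts so far [(6, 6), (10, 6)]; region rows[0,16) x cols[6,8) = 16x2
Op 5 cut(12, 0): punch at orig (12,6); cuts so far [(6, 6), (10, 6), (12, 6)]; region rows[0,16) x cols[6,8) = 16x2
Unfold 1 (reflect across v@6): 6 holes -> [(6, 5), (6, 6), (10, 5), (10, 6), (12, 5), (12, 6)]
Unfold 2 (reflect across v@4): 12 holes -> [(6, 1), (6, 2), (6, 5), (6, 6), (10, 1), (10, 2), (10, 5), (10, 6), (12, 1), (12, 2), (12, 5), (12, 6)]

Answer: 12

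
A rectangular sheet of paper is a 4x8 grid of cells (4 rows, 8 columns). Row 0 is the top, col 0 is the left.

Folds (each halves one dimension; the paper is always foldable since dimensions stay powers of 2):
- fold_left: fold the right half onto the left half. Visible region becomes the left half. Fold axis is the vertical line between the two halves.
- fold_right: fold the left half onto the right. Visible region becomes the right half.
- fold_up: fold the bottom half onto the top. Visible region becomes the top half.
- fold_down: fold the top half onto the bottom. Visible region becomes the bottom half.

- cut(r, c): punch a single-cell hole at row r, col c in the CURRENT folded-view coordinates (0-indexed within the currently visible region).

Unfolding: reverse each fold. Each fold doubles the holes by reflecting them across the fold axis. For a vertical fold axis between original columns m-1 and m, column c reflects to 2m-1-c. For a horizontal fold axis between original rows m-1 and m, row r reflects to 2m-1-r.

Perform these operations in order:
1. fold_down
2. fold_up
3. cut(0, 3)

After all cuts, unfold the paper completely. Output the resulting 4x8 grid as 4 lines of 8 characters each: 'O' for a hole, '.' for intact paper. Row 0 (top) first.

Answer: ...O....
...O....
...O....
...O....

Derivation:
Op 1 fold_down: fold axis h@2; visible region now rows[2,4) x cols[0,8) = 2x8
Op 2 fold_up: fold axis h@3; visible region now rows[2,3) x cols[0,8) = 1x8
Op 3 cut(0, 3): punch at orig (2,3); cuts so far [(2, 3)]; region rows[2,3) x cols[0,8) = 1x8
Unfold 1 (reflect across h@3): 2 holes -> [(2, 3), (3, 3)]
Unfold 2 (reflect across h@2): 4 holes -> [(0, 3), (1, 3), (2, 3), (3, 3)]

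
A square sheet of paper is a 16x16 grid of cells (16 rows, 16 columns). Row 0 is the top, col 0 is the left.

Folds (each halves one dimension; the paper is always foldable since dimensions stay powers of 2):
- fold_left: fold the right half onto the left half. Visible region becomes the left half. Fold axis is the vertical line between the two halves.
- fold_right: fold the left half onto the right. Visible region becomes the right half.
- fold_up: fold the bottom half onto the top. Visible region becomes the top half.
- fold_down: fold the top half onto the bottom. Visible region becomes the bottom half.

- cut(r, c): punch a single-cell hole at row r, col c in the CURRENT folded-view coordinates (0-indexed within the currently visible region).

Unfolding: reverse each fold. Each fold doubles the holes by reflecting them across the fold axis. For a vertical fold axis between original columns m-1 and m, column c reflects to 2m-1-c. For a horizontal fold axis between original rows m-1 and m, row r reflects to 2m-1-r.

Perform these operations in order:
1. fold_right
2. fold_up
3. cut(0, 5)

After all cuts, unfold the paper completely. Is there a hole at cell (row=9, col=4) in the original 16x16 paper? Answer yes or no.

Answer: no

Derivation:
Op 1 fold_right: fold axis v@8; visible region now rows[0,16) x cols[8,16) = 16x8
Op 2 fold_up: fold axis h@8; visible region now rows[0,8) x cols[8,16) = 8x8
Op 3 cut(0, 5): punch at orig (0,13); cuts so far [(0, 13)]; region rows[0,8) x cols[8,16) = 8x8
Unfold 1 (reflect across h@8): 2 holes -> [(0, 13), (15, 13)]
Unfold 2 (reflect across v@8): 4 holes -> [(0, 2), (0, 13), (15, 2), (15, 13)]
Holes: [(0, 2), (0, 13), (15, 2), (15, 13)]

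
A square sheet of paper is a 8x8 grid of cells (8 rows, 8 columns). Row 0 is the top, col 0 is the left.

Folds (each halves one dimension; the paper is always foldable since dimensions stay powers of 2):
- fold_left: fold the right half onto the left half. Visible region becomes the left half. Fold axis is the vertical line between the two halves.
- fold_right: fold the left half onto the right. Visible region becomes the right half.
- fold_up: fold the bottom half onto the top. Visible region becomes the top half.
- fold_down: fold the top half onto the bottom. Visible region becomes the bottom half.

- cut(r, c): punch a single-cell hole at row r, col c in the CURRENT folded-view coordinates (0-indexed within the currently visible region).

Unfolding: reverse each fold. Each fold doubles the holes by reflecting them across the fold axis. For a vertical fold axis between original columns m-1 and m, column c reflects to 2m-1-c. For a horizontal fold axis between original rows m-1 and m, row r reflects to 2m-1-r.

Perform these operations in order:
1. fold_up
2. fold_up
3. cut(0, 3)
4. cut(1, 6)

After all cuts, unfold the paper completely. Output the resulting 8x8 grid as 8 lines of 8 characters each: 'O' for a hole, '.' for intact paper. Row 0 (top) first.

Answer: ...O....
......O.
......O.
...O....
...O....
......O.
......O.
...O....

Derivation:
Op 1 fold_up: fold axis h@4; visible region now rows[0,4) x cols[0,8) = 4x8
Op 2 fold_up: fold axis h@2; visible region now rows[0,2) x cols[0,8) = 2x8
Op 3 cut(0, 3): punch at orig (0,3); cuts so far [(0, 3)]; region rows[0,2) x cols[0,8) = 2x8
Op 4 cut(1, 6): punch at orig (1,6); cuts so far [(0, 3), (1, 6)]; region rows[0,2) x cols[0,8) = 2x8
Unfold 1 (reflect across h@2): 4 holes -> [(0, 3), (1, 6), (2, 6), (3, 3)]
Unfold 2 (reflect across h@4): 8 holes -> [(0, 3), (1, 6), (2, 6), (3, 3), (4, 3), (5, 6), (6, 6), (7, 3)]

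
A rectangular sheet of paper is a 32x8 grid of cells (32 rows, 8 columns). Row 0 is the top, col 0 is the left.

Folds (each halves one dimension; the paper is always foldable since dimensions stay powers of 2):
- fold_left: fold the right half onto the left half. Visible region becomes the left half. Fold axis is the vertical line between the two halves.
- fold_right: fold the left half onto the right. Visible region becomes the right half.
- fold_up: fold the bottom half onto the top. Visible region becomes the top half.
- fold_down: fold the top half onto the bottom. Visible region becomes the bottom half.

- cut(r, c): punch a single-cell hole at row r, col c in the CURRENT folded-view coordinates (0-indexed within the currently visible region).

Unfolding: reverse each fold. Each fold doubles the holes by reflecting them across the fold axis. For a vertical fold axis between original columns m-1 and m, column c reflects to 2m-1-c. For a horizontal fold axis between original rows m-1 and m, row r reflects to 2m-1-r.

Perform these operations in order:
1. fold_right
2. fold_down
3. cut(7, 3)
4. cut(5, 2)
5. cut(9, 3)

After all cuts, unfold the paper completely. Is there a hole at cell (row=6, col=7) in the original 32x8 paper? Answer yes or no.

Answer: yes

Derivation:
Op 1 fold_right: fold axis v@4; visible region now rows[0,32) x cols[4,8) = 32x4
Op 2 fold_down: fold axis h@16; visible region now rows[16,32) x cols[4,8) = 16x4
Op 3 cut(7, 3): punch at orig (23,7); cuts so far [(23, 7)]; region rows[16,32) x cols[4,8) = 16x4
Op 4 cut(5, 2): punch at orig (21,6); cuts so far [(21, 6), (23, 7)]; region rows[16,32) x cols[4,8) = 16x4
Op 5 cut(9, 3): punch at orig (25,7); cuts so far [(21, 6), (23, 7), (25, 7)]; region rows[16,32) x cols[4,8) = 16x4
Unfold 1 (reflect across h@16): 6 holes -> [(6, 7), (8, 7), (10, 6), (21, 6), (23, 7), (25, 7)]
Unfold 2 (reflect across v@4): 12 holes -> [(6, 0), (6, 7), (8, 0), (8, 7), (10, 1), (10, 6), (21, 1), (21, 6), (23, 0), (23, 7), (25, 0), (25, 7)]
Holes: [(6, 0), (6, 7), (8, 0), (8, 7), (10, 1), (10, 6), (21, 1), (21, 6), (23, 0), (23, 7), (25, 0), (25, 7)]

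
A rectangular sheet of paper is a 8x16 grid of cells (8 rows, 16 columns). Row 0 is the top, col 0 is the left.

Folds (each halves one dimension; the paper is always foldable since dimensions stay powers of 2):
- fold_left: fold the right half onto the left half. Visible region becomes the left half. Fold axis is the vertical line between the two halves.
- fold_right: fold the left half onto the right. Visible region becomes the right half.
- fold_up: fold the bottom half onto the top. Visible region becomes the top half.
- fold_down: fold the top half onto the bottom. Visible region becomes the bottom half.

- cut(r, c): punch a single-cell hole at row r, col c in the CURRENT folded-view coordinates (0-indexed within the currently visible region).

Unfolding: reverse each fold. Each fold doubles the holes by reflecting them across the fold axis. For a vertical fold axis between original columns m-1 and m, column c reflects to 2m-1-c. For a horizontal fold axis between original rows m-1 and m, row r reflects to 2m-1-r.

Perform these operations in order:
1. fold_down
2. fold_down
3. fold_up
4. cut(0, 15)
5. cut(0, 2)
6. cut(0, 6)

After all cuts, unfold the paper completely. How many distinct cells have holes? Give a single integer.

Op 1 fold_down: fold axis h@4; visible region now rows[4,8) x cols[0,16) = 4x16
Op 2 fold_down: fold axis h@6; visible region now rows[6,8) x cols[0,16) = 2x16
Op 3 fold_up: fold axis h@7; visible region now rows[6,7) x cols[0,16) = 1x16
Op 4 cut(0, 15): punch at orig (6,15); cuts so far [(6, 15)]; region rows[6,7) x cols[0,16) = 1x16
Op 5 cut(0, 2): punch at orig (6,2); cuts so far [(6, 2), (6, 15)]; region rows[6,7) x cols[0,16) = 1x16
Op 6 cut(0, 6): punch at orig (6,6); cuts so far [(6, 2), (6, 6), (6, 15)]; region rows[6,7) x cols[0,16) = 1x16
Unfold 1 (reflect across h@7): 6 holes -> [(6, 2), (6, 6), (6, 15), (7, 2), (7, 6), (7, 15)]
Unfold 2 (reflect across h@6): 12 holes -> [(4, 2), (4, 6), (4, 15), (5, 2), (5, 6), (5, 15), (6, 2), (6, 6), (6, 15), (7, 2), (7, 6), (7, 15)]
Unfold 3 (reflect across h@4): 24 holes -> [(0, 2), (0, 6), (0, 15), (1, 2), (1, 6), (1, 15), (2, 2), (2, 6), (2, 15), (3, 2), (3, 6), (3, 15), (4, 2), (4, 6), (4, 15), (5, 2), (5, 6), (5, 15), (6, 2), (6, 6), (6, 15), (7, 2), (7, 6), (7, 15)]

Answer: 24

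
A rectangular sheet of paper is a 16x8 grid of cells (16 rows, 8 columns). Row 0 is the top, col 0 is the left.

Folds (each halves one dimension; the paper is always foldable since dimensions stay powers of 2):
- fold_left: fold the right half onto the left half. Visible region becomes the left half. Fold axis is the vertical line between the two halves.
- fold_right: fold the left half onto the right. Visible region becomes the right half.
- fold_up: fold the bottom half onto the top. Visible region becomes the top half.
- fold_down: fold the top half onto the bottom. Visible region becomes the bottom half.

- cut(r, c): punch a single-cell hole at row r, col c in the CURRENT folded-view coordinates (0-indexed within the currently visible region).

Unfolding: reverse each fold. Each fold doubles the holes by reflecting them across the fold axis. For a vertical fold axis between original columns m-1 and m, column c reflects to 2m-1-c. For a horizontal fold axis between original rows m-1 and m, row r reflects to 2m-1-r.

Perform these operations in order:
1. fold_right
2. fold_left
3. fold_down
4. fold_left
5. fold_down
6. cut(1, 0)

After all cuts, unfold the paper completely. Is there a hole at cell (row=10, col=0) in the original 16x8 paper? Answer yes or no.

Op 1 fold_right: fold axis v@4; visible region now rows[0,16) x cols[4,8) = 16x4
Op 2 fold_left: fold axis v@6; visible region now rows[0,16) x cols[4,6) = 16x2
Op 3 fold_down: fold axis h@8; visible region now rows[8,16) x cols[4,6) = 8x2
Op 4 fold_left: fold axis v@5; visible region now rows[8,16) x cols[4,5) = 8x1
Op 5 fold_down: fold axis h@12; visible region now rows[12,16) x cols[4,5) = 4x1
Op 6 cut(1, 0): punch at orig (13,4); cuts so far [(13, 4)]; region rows[12,16) x cols[4,5) = 4x1
Unfold 1 (reflect across h@12): 2 holes -> [(10, 4), (13, 4)]
Unfold 2 (reflect across v@5): 4 holes -> [(10, 4), (10, 5), (13, 4), (13, 5)]
Unfold 3 (reflect across h@8): 8 holes -> [(2, 4), (2, 5), (5, 4), (5, 5), (10, 4), (10, 5), (13, 4), (13, 5)]
Unfold 4 (reflect across v@6): 16 holes -> [(2, 4), (2, 5), (2, 6), (2, 7), (5, 4), (5, 5), (5, 6), (5, 7), (10, 4), (10, 5), (10, 6), (10, 7), (13, 4), (13, 5), (13, 6), (13, 7)]
Unfold 5 (reflect across v@4): 32 holes -> [(2, 0), (2, 1), (2, 2), (2, 3), (2, 4), (2, 5), (2, 6), (2, 7), (5, 0), (5, 1), (5, 2), (5, 3), (5, 4), (5, 5), (5, 6), (5, 7), (10, 0), (10, 1), (10, 2), (10, 3), (10, 4), (10, 5), (10, 6), (10, 7), (13, 0), (13, 1), (13, 2), (13, 3), (13, 4), (13, 5), (13, 6), (13, 7)]
Holes: [(2, 0), (2, 1), (2, 2), (2, 3), (2, 4), (2, 5), (2, 6), (2, 7), (5, 0), (5, 1), (5, 2), (5, 3), (5, 4), (5, 5), (5, 6), (5, 7), (10, 0), (10, 1), (10, 2), (10, 3), (10, 4), (10, 5), (10, 6), (10, 7), (13, 0), (13, 1), (13, 2), (13, 3), (13, 4), (13, 5), (13, 6), (13, 7)]

Answer: yes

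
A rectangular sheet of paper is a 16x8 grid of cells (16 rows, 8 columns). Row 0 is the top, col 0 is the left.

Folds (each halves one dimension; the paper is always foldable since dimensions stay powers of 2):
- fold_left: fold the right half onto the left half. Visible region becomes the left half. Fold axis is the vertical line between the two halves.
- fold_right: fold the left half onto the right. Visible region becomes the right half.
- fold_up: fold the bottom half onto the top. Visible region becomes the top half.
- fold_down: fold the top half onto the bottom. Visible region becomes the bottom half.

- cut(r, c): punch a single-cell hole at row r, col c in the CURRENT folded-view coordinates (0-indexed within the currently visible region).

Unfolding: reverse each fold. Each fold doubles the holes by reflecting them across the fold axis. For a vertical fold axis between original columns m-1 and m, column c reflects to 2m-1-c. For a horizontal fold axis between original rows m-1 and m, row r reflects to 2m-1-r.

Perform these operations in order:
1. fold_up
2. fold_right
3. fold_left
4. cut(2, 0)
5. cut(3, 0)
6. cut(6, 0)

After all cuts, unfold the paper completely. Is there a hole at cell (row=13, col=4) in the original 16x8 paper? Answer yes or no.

Op 1 fold_up: fold axis h@8; visible region now rows[0,8) x cols[0,8) = 8x8
Op 2 fold_right: fold axis v@4; visible region now rows[0,8) x cols[4,8) = 8x4
Op 3 fold_left: fold axis v@6; visible region now rows[0,8) x cols[4,6) = 8x2
Op 4 cut(2, 0): punch at orig (2,4); cuts so far [(2, 4)]; region rows[0,8) x cols[4,6) = 8x2
Op 5 cut(3, 0): punch at orig (3,4); cuts so far [(2, 4), (3, 4)]; region rows[0,8) x cols[4,6) = 8x2
Op 6 cut(6, 0): punch at orig (6,4); cuts so far [(2, 4), (3, 4), (6, 4)]; region rows[0,8) x cols[4,6) = 8x2
Unfold 1 (reflect across v@6): 6 holes -> [(2, 4), (2, 7), (3, 4), (3, 7), (6, 4), (6, 7)]
Unfold 2 (reflect across v@4): 12 holes -> [(2, 0), (2, 3), (2, 4), (2, 7), (3, 0), (3, 3), (3, 4), (3, 7), (6, 0), (6, 3), (6, 4), (6, 7)]
Unfold 3 (reflect across h@8): 24 holes -> [(2, 0), (2, 3), (2, 4), (2, 7), (3, 0), (3, 3), (3, 4), (3, 7), (6, 0), (6, 3), (6, 4), (6, 7), (9, 0), (9, 3), (9, 4), (9, 7), (12, 0), (12, 3), (12, 4), (12, 7), (13, 0), (13, 3), (13, 4), (13, 7)]
Holes: [(2, 0), (2, 3), (2, 4), (2, 7), (3, 0), (3, 3), (3, 4), (3, 7), (6, 0), (6, 3), (6, 4), (6, 7), (9, 0), (9, 3), (9, 4), (9, 7), (12, 0), (12, 3), (12, 4), (12, 7), (13, 0), (13, 3), (13, 4), (13, 7)]

Answer: yes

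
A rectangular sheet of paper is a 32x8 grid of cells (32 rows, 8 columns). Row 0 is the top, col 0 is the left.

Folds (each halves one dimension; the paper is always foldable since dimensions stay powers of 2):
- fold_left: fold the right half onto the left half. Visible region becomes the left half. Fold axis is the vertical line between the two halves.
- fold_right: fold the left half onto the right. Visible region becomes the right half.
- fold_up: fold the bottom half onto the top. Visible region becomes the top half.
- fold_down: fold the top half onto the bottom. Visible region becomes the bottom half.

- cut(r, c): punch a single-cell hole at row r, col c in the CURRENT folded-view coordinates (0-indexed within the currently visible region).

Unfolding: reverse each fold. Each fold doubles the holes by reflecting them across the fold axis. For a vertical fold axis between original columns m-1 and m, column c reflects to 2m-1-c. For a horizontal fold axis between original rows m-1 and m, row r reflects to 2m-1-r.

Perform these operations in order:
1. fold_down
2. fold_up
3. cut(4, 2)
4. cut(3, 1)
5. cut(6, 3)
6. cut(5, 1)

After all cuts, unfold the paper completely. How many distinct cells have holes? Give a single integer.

Op 1 fold_down: fold axis h@16; visible region now rows[16,32) x cols[0,8) = 16x8
Op 2 fold_up: fold axis h@24; visible region now rows[16,24) x cols[0,8) = 8x8
Op 3 cut(4, 2): punch at orig (20,2); cuts so far [(20, 2)]; region rows[16,24) x cols[0,8) = 8x8
Op 4 cut(3, 1): punch at orig (19,1); cuts so far [(19, 1), (20, 2)]; region rows[16,24) x cols[0,8) = 8x8
Op 5 cut(6, 3): punch at orig (22,3); cuts so far [(19, 1), (20, 2), (22, 3)]; region rows[16,24) x cols[0,8) = 8x8
Op 6 cut(5, 1): punch at orig (21,1); cuts so far [(19, 1), (20, 2), (21, 1), (22, 3)]; region rows[16,24) x cols[0,8) = 8x8
Unfold 1 (reflect across h@24): 8 holes -> [(19, 1), (20, 2), (21, 1), (22, 3), (25, 3), (26, 1), (27, 2), (28, 1)]
Unfold 2 (reflect across h@16): 16 holes -> [(3, 1), (4, 2), (5, 1), (6, 3), (9, 3), (10, 1), (11, 2), (12, 1), (19, 1), (20, 2), (21, 1), (22, 3), (25, 3), (26, 1), (27, 2), (28, 1)]

Answer: 16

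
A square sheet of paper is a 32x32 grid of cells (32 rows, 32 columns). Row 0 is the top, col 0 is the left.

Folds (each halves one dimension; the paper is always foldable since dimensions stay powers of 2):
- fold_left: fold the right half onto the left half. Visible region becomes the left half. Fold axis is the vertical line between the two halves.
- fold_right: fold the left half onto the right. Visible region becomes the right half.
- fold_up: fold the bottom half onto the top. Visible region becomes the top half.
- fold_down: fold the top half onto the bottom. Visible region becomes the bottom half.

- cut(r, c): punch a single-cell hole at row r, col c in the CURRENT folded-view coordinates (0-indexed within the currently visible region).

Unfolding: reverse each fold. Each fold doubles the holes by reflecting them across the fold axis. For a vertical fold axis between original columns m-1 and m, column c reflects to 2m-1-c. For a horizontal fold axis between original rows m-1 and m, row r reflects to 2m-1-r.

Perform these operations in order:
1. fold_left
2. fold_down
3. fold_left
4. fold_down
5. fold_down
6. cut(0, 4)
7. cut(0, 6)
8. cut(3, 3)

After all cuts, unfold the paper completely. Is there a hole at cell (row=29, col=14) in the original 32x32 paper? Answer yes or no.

Answer: no

Derivation:
Op 1 fold_left: fold axis v@16; visible region now rows[0,32) x cols[0,16) = 32x16
Op 2 fold_down: fold axis h@16; visible region now rows[16,32) x cols[0,16) = 16x16
Op 3 fold_left: fold axis v@8; visible region now rows[16,32) x cols[0,8) = 16x8
Op 4 fold_down: fold axis h@24; visible region now rows[24,32) x cols[0,8) = 8x8
Op 5 fold_down: fold axis h@28; visible region now rows[28,32) x cols[0,8) = 4x8
Op 6 cut(0, 4): punch at orig (28,4); cuts so far [(28, 4)]; region rows[28,32) x cols[0,8) = 4x8
Op 7 cut(0, 6): punch at orig (28,6); cuts so far [(28, 4), (28, 6)]; region rows[28,32) x cols[0,8) = 4x8
Op 8 cut(3, 3): punch at orig (31,3); cuts so far [(28, 4), (28, 6), (31, 3)]; region rows[28,32) x cols[0,8) = 4x8
Unfold 1 (reflect across h@28): 6 holes -> [(24, 3), (27, 4), (27, 6), (28, 4), (28, 6), (31, 3)]
Unfold 2 (reflect across h@24): 12 holes -> [(16, 3), (19, 4), (19, 6), (20, 4), (20, 6), (23, 3), (24, 3), (27, 4), (27, 6), (28, 4), (28, 6), (31, 3)]
Unfold 3 (reflect across v@8): 24 holes -> [(16, 3), (16, 12), (19, 4), (19, 6), (19, 9), (19, 11), (20, 4), (20, 6), (20, 9), (20, 11), (23, 3), (23, 12), (24, 3), (24, 12), (27, 4), (27, 6), (27, 9), (27, 11), (28, 4), (28, 6), (28, 9), (28, 11), (31, 3), (31, 12)]
Unfold 4 (reflect across h@16): 48 holes -> [(0, 3), (0, 12), (3, 4), (3, 6), (3, 9), (3, 11), (4, 4), (4, 6), (4, 9), (4, 11), (7, 3), (7, 12), (8, 3), (8, 12), (11, 4), (11, 6), (11, 9), (11, 11), (12, 4), (12, 6), (12, 9), (12, 11), (15, 3), (15, 12), (16, 3), (16, 12), (19, 4), (19, 6), (19, 9), (19, 11), (20, 4), (20, 6), (20, 9), (20, 11), (23, 3), (23, 12), (24, 3), (24, 12), (27, 4), (27, 6), (27, 9), (27, 11), (28, 4), (28, 6), (28, 9), (28, 11), (31, 3), (31, 12)]
Unfold 5 (reflect across v@16): 96 holes -> [(0, 3), (0, 12), (0, 19), (0, 28), (3, 4), (3, 6), (3, 9), (3, 11), (3, 20), (3, 22), (3, 25), (3, 27), (4, 4), (4, 6), (4, 9), (4, 11), (4, 20), (4, 22), (4, 25), (4, 27), (7, 3), (7, 12), (7, 19), (7, 28), (8, 3), (8, 12), (8, 19), (8, 28), (11, 4), (11, 6), (11, 9), (11, 11), (11, 20), (11, 22), (11, 25), (11, 27), (12, 4), (12, 6), (12, 9), (12, 11), (12, 20), (12, 22), (12, 25), (12, 27), (15, 3), (15, 12), (15, 19), (15, 28), (16, 3), (16, 12), (16, 19), (16, 28), (19, 4), (19, 6), (19, 9), (19, 11), (19, 20), (19, 22), (19, 25), (19, 27), (20, 4), (20, 6), (20, 9), (20, 11), (20, 20), (20, 22), (20, 25), (20, 27), (23, 3), (23, 12), (23, 19), (23, 28), (24, 3), (24, 12), (24, 19), (24, 28), (27, 4), (27, 6), (27, 9), (27, 11), (27, 20), (27, 22), (27, 25), (27, 27), (28, 4), (28, 6), (28, 9), (28, 11), (28, 20), (28, 22), (28, 25), (28, 27), (31, 3), (31, 12), (31, 19), (31, 28)]
Holes: [(0, 3), (0, 12), (0, 19), (0, 28), (3, 4), (3, 6), (3, 9), (3, 11), (3, 20), (3, 22), (3, 25), (3, 27), (4, 4), (4, 6), (4, 9), (4, 11), (4, 20), (4, 22), (4, 25), (4, 27), (7, 3), (7, 12), (7, 19), (7, 28), (8, 3), (8, 12), (8, 19), (8, 28), (11, 4), (11, 6), (11, 9), (11, 11), (11, 20), (11, 22), (11, 25), (11, 27), (12, 4), (12, 6), (12, 9), (12, 11), (12, 20), (12, 22), (12, 25), (12, 27), (15, 3), (15, 12), (15, 19), (15, 28), (16, 3), (16, 12), (16, 19), (16, 28), (19, 4), (19, 6), (19, 9), (19, 11), (19, 20), (19, 22), (19, 25), (19, 27), (20, 4), (20, 6), (20, 9), (20, 11), (20, 20), (20, 22), (20, 25), (20, 27), (23, 3), (23, 12), (23, 19), (23, 28), (24, 3), (24, 12), (24, 19), (24, 28), (27, 4), (27, 6), (27, 9), (27, 11), (27, 20), (27, 22), (27, 25), (27, 27), (28, 4), (28, 6), (28, 9), (28, 11), (28, 20), (28, 22), (28, 25), (28, 27), (31, 3), (31, 12), (31, 19), (31, 28)]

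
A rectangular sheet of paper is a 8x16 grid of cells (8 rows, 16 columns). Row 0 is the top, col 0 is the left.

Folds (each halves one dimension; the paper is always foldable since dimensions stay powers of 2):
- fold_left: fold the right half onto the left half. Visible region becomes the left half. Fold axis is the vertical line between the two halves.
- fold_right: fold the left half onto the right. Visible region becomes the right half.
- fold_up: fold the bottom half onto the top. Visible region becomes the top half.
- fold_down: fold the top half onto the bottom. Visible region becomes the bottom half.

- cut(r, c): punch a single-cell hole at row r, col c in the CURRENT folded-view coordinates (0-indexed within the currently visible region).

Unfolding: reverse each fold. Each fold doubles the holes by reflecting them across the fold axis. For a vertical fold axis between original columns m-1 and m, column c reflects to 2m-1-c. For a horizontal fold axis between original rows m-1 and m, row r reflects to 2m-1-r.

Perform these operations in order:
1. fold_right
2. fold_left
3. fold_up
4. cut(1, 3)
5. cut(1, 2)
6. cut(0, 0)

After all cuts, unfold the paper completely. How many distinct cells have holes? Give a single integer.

Op 1 fold_right: fold axis v@8; visible region now rows[0,8) x cols[8,16) = 8x8
Op 2 fold_left: fold axis v@12; visible region now rows[0,8) x cols[8,12) = 8x4
Op 3 fold_up: fold axis h@4; visible region now rows[0,4) x cols[8,12) = 4x4
Op 4 cut(1, 3): punch at orig (1,11); cuts so far [(1, 11)]; region rows[0,4) x cols[8,12) = 4x4
Op 5 cut(1, 2): punch at orig (1,10); cuts so far [(1, 10), (1, 11)]; region rows[0,4) x cols[8,12) = 4x4
Op 6 cut(0, 0): punch at orig (0,8); cuts so far [(0, 8), (1, 10), (1, 11)]; region rows[0,4) x cols[8,12) = 4x4
Unfold 1 (reflect across h@4): 6 holes -> [(0, 8), (1, 10), (1, 11), (6, 10), (6, 11), (7, 8)]
Unfold 2 (reflect across v@12): 12 holes -> [(0, 8), (0, 15), (1, 10), (1, 11), (1, 12), (1, 13), (6, 10), (6, 11), (6, 12), (6, 13), (7, 8), (7, 15)]
Unfold 3 (reflect across v@8): 24 holes -> [(0, 0), (0, 7), (0, 8), (0, 15), (1, 2), (1, 3), (1, 4), (1, 5), (1, 10), (1, 11), (1, 12), (1, 13), (6, 2), (6, 3), (6, 4), (6, 5), (6, 10), (6, 11), (6, 12), (6, 13), (7, 0), (7, 7), (7, 8), (7, 15)]

Answer: 24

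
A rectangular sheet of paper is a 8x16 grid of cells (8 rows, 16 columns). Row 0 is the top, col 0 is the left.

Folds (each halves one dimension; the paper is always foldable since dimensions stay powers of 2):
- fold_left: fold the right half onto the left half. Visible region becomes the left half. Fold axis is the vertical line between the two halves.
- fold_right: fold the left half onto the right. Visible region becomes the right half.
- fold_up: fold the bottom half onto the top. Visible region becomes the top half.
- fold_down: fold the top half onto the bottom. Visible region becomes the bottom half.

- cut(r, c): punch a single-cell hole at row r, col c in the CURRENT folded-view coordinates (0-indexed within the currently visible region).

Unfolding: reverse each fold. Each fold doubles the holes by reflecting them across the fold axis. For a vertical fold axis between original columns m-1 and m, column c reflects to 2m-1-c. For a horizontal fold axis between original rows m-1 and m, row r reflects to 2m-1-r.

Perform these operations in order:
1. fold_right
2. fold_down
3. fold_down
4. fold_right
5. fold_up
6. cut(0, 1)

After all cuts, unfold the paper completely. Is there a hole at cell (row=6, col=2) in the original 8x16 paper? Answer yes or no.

Answer: yes

Derivation:
Op 1 fold_right: fold axis v@8; visible region now rows[0,8) x cols[8,16) = 8x8
Op 2 fold_down: fold axis h@4; visible region now rows[4,8) x cols[8,16) = 4x8
Op 3 fold_down: fold axis h@6; visible region now rows[6,8) x cols[8,16) = 2x8
Op 4 fold_right: fold axis v@12; visible region now rows[6,8) x cols[12,16) = 2x4
Op 5 fold_up: fold axis h@7; visible region now rows[6,7) x cols[12,16) = 1x4
Op 6 cut(0, 1): punch at orig (6,13); cuts so far [(6, 13)]; region rows[6,7) x cols[12,16) = 1x4
Unfold 1 (reflect across h@7): 2 holes -> [(6, 13), (7, 13)]
Unfold 2 (reflect across v@12): 4 holes -> [(6, 10), (6, 13), (7, 10), (7, 13)]
Unfold 3 (reflect across h@6): 8 holes -> [(4, 10), (4, 13), (5, 10), (5, 13), (6, 10), (6, 13), (7, 10), (7, 13)]
Unfold 4 (reflect across h@4): 16 holes -> [(0, 10), (0, 13), (1, 10), (1, 13), (2, 10), (2, 13), (3, 10), (3, 13), (4, 10), (4, 13), (5, 10), (5, 13), (6, 10), (6, 13), (7, 10), (7, 13)]
Unfold 5 (reflect across v@8): 32 holes -> [(0, 2), (0, 5), (0, 10), (0, 13), (1, 2), (1, 5), (1, 10), (1, 13), (2, 2), (2, 5), (2, 10), (2, 13), (3, 2), (3, 5), (3, 10), (3, 13), (4, 2), (4, 5), (4, 10), (4, 13), (5, 2), (5, 5), (5, 10), (5, 13), (6, 2), (6, 5), (6, 10), (6, 13), (7, 2), (7, 5), (7, 10), (7, 13)]
Holes: [(0, 2), (0, 5), (0, 10), (0, 13), (1, 2), (1, 5), (1, 10), (1, 13), (2, 2), (2, 5), (2, 10), (2, 13), (3, 2), (3, 5), (3, 10), (3, 13), (4, 2), (4, 5), (4, 10), (4, 13), (5, 2), (5, 5), (5, 10), (5, 13), (6, 2), (6, 5), (6, 10), (6, 13), (7, 2), (7, 5), (7, 10), (7, 13)]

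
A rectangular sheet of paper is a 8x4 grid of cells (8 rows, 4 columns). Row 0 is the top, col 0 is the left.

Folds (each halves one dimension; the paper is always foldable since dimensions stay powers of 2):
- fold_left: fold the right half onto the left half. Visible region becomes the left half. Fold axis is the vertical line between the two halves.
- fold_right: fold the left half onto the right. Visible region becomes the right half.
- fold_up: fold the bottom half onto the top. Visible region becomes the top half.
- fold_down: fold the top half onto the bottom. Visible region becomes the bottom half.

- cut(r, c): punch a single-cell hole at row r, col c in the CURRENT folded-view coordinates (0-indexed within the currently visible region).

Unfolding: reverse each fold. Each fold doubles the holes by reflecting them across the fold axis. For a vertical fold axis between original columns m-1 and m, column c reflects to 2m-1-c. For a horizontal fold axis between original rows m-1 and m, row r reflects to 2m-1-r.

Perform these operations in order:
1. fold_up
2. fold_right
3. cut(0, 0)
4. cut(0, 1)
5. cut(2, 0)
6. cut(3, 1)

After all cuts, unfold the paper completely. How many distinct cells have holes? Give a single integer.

Answer: 16

Derivation:
Op 1 fold_up: fold axis h@4; visible region now rows[0,4) x cols[0,4) = 4x4
Op 2 fold_right: fold axis v@2; visible region now rows[0,4) x cols[2,4) = 4x2
Op 3 cut(0, 0): punch at orig (0,2); cuts so far [(0, 2)]; region rows[0,4) x cols[2,4) = 4x2
Op 4 cut(0, 1): punch at orig (0,3); cuts so far [(0, 2), (0, 3)]; region rows[0,4) x cols[2,4) = 4x2
Op 5 cut(2, 0): punch at orig (2,2); cuts so far [(0, 2), (0, 3), (2, 2)]; region rows[0,4) x cols[2,4) = 4x2
Op 6 cut(3, 1): punch at orig (3,3); cuts so far [(0, 2), (0, 3), (2, 2), (3, 3)]; region rows[0,4) x cols[2,4) = 4x2
Unfold 1 (reflect across v@2): 8 holes -> [(0, 0), (0, 1), (0, 2), (0, 3), (2, 1), (2, 2), (3, 0), (3, 3)]
Unfold 2 (reflect across h@4): 16 holes -> [(0, 0), (0, 1), (0, 2), (0, 3), (2, 1), (2, 2), (3, 0), (3, 3), (4, 0), (4, 3), (5, 1), (5, 2), (7, 0), (7, 1), (7, 2), (7, 3)]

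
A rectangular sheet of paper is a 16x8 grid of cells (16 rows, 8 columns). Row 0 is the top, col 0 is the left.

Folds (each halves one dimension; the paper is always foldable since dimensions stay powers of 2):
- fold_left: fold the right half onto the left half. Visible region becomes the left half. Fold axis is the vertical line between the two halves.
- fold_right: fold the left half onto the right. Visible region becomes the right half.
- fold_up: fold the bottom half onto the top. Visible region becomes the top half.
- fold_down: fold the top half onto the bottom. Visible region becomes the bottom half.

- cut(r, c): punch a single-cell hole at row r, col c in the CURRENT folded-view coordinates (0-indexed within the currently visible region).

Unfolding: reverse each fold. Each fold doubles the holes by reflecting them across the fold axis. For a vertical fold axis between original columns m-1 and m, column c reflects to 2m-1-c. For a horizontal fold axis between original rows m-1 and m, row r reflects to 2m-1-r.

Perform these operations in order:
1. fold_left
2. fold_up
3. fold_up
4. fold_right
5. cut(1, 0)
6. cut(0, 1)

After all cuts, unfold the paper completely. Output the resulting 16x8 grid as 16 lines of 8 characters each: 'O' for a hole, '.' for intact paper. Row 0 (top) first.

Op 1 fold_left: fold axis v@4; visible region now rows[0,16) x cols[0,4) = 16x4
Op 2 fold_up: fold axis h@8; visible region now rows[0,8) x cols[0,4) = 8x4
Op 3 fold_up: fold axis h@4; visible region now rows[0,4) x cols[0,4) = 4x4
Op 4 fold_right: fold axis v@2; visible region now rows[0,4) x cols[2,4) = 4x2
Op 5 cut(1, 0): punch at orig (1,2); cuts so far [(1, 2)]; region rows[0,4) x cols[2,4) = 4x2
Op 6 cut(0, 1): punch at orig (0,3); cuts so far [(0, 3), (1, 2)]; region rows[0,4) x cols[2,4) = 4x2
Unfold 1 (reflect across v@2): 4 holes -> [(0, 0), (0, 3), (1, 1), (1, 2)]
Unfold 2 (reflect across h@4): 8 holes -> [(0, 0), (0, 3), (1, 1), (1, 2), (6, 1), (6, 2), (7, 0), (7, 3)]
Unfold 3 (reflect across h@8): 16 holes -> [(0, 0), (0, 3), (1, 1), (1, 2), (6, 1), (6, 2), (7, 0), (7, 3), (8, 0), (8, 3), (9, 1), (9, 2), (14, 1), (14, 2), (15, 0), (15, 3)]
Unfold 4 (reflect across v@4): 32 holes -> [(0, 0), (0, 3), (0, 4), (0, 7), (1, 1), (1, 2), (1, 5), (1, 6), (6, 1), (6, 2), (6, 5), (6, 6), (7, 0), (7, 3), (7, 4), (7, 7), (8, 0), (8, 3), (8, 4), (8, 7), (9, 1), (9, 2), (9, 5), (9, 6), (14, 1), (14, 2), (14, 5), (14, 6), (15, 0), (15, 3), (15, 4), (15, 7)]

Answer: O..OO..O
.OO..OO.
........
........
........
........
.OO..OO.
O..OO..O
O..OO..O
.OO..OO.
........
........
........
........
.OO..OO.
O..OO..O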